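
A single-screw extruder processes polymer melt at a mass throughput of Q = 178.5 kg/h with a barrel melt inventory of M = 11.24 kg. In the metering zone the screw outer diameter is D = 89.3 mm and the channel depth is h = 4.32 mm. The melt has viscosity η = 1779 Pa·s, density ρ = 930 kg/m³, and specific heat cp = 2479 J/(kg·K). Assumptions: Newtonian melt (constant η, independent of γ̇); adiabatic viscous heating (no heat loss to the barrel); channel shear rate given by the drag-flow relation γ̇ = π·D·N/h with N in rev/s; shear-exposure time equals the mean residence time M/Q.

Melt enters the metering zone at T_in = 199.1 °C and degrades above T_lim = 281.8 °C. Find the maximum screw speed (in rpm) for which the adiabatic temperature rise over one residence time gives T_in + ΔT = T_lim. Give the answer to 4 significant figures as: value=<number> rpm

value=20.09 rpm

Convert throughput: Q = 178.5 kg/h = 178.5/3600 = 0.0495833 kg/s
t_res = M / Q_s = 11.24 ÷ 0.0495833 = 226.689 s
D = 89.3 mm = 0.0893 m;  h = 4.32 mm = 0.00432 m
Allowable rise: ΔT_a = T_lim − T_in = 281.8 − 199.1 = 82.7 K
Invert ΔT = ηγ̇²t_res/(ρcp) for γ̇: γ̇_max² = ΔT_a ρ cp / (η t_res) = 82.7·930·2479 / (1779·226.689) = 472.779 s⁻²
γ̇_max = √472.779 = 21.7435 s⁻¹
N_max = γ̇_max h / (πD) = 21.7435·0.00432/(π·0.0893) = 0.33482 rev/s → ×60 = 20.0892 rpm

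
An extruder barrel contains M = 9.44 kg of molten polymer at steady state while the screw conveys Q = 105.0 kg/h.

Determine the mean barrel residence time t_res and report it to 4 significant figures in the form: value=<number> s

Convert throughput: Q = 105.0 kg/h = 105.0/3600 = 0.0291667 kg/s
t_res = M / Q_s = 9.44 ÷ 0.0291667 = 323.657 s

value=323.7 s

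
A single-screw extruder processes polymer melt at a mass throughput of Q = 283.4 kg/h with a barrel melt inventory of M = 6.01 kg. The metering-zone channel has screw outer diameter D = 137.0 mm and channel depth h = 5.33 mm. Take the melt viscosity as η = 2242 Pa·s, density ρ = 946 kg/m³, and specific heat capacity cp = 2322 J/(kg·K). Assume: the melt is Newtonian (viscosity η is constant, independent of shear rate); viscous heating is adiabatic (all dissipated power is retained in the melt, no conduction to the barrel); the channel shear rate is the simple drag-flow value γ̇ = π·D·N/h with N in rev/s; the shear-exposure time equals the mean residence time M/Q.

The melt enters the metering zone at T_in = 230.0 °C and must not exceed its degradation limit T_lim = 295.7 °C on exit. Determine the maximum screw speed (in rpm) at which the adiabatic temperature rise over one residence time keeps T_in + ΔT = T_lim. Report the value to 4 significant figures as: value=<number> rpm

value=21.58 rpm

Convert throughput: Q = 283.4 kg/h = 283.4/3600 = 0.0787222 kg/s
Mean residence time: t_res = M/Q_s = 6.01 kg / 0.0787222 kg/s = 76.3444 s
D = 137.0 mm = 0.137 m;  h = 5.33 mm = 0.00533 m
ΔT_a = T_lim − T_in = 295.7 − 230.0 = 65.7 K
γ̇_max² = ΔT_a·ρ·cp/(η·t_res) = 65.7·946·2322/(2242·76.3444) = 843.152 s⁻²
γ̇_max = √843.152 = 29.0371 s⁻¹
Solve γ̇ = πDN/h for N: N_max = γ̇_max·h/(π·D) = 29.0371 × 0.00533 / (π × 0.137) = 0.359592 rev/s = 21.5755 rpm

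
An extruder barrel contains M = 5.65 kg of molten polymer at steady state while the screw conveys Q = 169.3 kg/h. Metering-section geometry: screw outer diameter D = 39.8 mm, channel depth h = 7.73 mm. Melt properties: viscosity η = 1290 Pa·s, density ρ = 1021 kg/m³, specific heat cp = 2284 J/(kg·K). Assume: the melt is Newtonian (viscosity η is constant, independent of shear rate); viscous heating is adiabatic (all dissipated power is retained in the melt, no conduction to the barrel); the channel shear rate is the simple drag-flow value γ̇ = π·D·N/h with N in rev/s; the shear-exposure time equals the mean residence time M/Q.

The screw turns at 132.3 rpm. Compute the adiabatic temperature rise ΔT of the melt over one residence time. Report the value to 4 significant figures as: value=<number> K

value=84.54 K

Throughput in SI: Q_s = 169.3 kg/h ÷ 3600 s/h = 0.0470278 kg/s
t_res = M / Q_s = 5.65 / 0.0470278 = 120.142 s
Convert to SI: D = 0.0398 m, h = 0.00773 m, N = 132.3/60 = 2.205 rev/s
γ̇ = π·D·N / h = π · 0.0398 · 2.205 / 0.00773 = 35.6666 s⁻¹
ΔT = η·γ̇²·t_res/(ρ·cp) = [1290 × 35.6666² × 120.142] / [1021 × 2284] = 84.5446 K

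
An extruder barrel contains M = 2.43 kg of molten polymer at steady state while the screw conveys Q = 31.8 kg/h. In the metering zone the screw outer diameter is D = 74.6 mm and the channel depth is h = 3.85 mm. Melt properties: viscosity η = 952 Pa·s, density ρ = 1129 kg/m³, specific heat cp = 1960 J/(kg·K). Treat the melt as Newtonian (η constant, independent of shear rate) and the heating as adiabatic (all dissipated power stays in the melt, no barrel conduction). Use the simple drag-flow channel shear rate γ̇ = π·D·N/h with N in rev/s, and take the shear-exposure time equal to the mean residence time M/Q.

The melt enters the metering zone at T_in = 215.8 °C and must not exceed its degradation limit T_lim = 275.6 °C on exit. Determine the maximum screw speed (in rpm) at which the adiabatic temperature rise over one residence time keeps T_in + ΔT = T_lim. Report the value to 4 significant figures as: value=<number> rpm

value=22.16 rpm

Q_s = Q / 3600 = 31.8 / 3600 = 0.00883333 kg/s
Mean residence time: t_res = M/Q_s = 2.43 kg / 0.00883333 kg/s = 275.094 s
Convert to metres: D = 0.0746 m, h = 0.00385 m
ΔT_a = T_lim − T_in = 275.6 °C − 215.8 °C = 59.8 K
γ̇_max² = ΔT_a·ρ·cp/(η·t_res) = 59.8·1129·1960/(952·275.094) = 505.281 s⁻²
Take the square root: γ̇_max = √(505.281) = 22.4784 s⁻¹
Solve γ̇ = πDN/h for N: N_max = γ̇_max·h/(π·D) = 22.4784 × 0.00385 / (π × 0.0746) = 0.369265 rev/s = 22.1559 rpm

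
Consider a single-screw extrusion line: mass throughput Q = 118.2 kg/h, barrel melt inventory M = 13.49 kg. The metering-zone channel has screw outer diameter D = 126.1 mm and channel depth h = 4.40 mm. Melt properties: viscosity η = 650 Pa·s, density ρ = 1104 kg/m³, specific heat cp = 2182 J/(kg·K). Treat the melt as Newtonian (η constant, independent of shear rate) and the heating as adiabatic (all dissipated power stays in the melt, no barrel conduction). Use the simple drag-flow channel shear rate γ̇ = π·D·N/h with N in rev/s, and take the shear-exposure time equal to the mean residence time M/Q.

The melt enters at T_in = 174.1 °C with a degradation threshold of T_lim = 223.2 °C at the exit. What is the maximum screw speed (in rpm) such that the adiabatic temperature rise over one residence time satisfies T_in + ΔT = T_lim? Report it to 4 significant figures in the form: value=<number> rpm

Throughput in SI: Q_s = 118.2 kg/h ÷ 3600 s/h = 0.0328333 kg/s
t_res = M / Q_s = 13.49 ÷ 0.0328333 = 410.863 s
Geometry in SI: D = 126.1 mm → 0.1261 m, h = 4.40 mm → 0.0044 m
Allowable rise: ΔT_a = T_lim − T_in = 223.2 − 174.1 = 49.1 K
Invert ΔT = ηγ̇²t_res/(ρcp) for γ̇: γ̇_max² = ΔT_a ρ cp / (η t_res) = 49.1·1104·2182 / (650·410.863) = 442.889 s⁻²
Take the square root: γ̇_max = √(442.889) = 21.0449 s⁻¹
N_max = γ̇_max·h / (π·D) = 21.0449 · 0.0044 / (π · 0.1261) = 0.233741 rev/s = 14.0245 rpm

value=14.02 rpm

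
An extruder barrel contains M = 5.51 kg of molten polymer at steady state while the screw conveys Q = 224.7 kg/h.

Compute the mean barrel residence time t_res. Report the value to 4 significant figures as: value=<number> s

value=88.28 s

Q_s = Q / 3600 = 224.7 / 3600 = 0.0624167 kg/s
t_res = M / Q_s = 5.51 / 0.0624167 = 88.2777 s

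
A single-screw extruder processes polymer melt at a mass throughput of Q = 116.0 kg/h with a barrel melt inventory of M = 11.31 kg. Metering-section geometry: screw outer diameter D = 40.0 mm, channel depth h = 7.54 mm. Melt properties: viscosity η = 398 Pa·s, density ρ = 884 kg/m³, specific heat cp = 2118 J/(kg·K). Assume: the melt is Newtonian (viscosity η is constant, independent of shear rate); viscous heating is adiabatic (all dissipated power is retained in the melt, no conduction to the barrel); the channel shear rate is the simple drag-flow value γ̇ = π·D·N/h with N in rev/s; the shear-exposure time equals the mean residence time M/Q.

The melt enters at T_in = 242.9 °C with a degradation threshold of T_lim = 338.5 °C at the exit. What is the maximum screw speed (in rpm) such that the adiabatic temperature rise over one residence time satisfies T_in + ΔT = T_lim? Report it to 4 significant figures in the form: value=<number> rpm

Throughput in SI: Q_s = 116.0 kg/h ÷ 3600 s/h = 0.0322222 kg/s
t_res = M / Q_s = 11.31 / 0.0322222 = 351 s
Convert to metres: D = 0.04 m, h = 0.00754 m
ΔT_a = T_lim − T_in = 338.5 − 242.9 = 95.6 K
γ̇_max² = ΔT_a·ρ·cp/(η·t_res) = 95.6·884·2118/(398·351) = 1281.29 s⁻²
γ̇_max = sqrt(1281.29) = 35.795 s⁻¹
N_max = γ̇_max·h / (π·D) = 35.795 · 0.00754 / (π · 0.04) = 2.14775 rev/s = 128.865 rpm

value=128.9 rpm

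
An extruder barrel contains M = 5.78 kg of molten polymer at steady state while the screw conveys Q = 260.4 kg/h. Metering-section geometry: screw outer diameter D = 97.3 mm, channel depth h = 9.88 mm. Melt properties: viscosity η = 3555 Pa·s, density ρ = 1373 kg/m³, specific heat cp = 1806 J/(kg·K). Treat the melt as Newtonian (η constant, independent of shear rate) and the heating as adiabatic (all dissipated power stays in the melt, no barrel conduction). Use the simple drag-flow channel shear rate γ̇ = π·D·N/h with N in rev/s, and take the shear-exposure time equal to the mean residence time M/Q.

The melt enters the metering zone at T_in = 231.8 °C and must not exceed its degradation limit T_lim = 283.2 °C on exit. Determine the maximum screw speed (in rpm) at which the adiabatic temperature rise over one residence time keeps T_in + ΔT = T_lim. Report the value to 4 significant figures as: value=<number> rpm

value=41.08 rpm

Q_s = Q / 3600 = 260.4 / 3600 = 0.0723333 kg/s
t_res = M / Q_s = 5.78 ÷ 0.0723333 = 79.9078 s
Geometry in SI: D = 97.3 mm → 0.0973 m, h = 9.88 mm → 0.00988 m
ΔT_a = T_lim − T_in = 283.2 °C − 231.8 °C = 51.4 K
Invert ΔT = ηγ̇²t_res/(ρcp) for γ̇: γ̇_max² = ΔT_a ρ cp / (η t_res) = 51.4·1373·1806 / (3555·79.9078) = 448.665 s⁻²
Take the square root: γ̇_max = √(448.665) = 21.1817 s⁻¹
N_max = γ̇_max h / (πD) = 21.1817·0.00988/(π·0.0973) = 0.684629 rev/s → ×60 = 41.0778 rpm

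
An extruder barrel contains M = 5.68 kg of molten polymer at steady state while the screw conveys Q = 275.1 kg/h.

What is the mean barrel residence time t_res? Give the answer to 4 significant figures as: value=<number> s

value=74.33 s

Convert throughput: Q = 275.1 kg/h = 275.1/3600 = 0.0764167 kg/s
t_res = M / Q_s = 5.68 / 0.0764167 = 74.3293 s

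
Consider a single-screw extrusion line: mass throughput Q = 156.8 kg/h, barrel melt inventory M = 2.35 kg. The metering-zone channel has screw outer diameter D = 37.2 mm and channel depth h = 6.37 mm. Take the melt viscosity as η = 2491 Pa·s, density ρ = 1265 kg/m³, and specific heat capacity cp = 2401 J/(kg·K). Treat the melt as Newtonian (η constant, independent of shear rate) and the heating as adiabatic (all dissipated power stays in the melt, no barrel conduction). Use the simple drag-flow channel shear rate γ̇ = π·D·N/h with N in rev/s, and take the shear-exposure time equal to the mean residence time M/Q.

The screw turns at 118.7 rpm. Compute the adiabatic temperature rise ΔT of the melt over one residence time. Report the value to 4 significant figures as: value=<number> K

Convert throughput: Q = 156.8 kg/h = 156.8/3600 = 0.0435556 kg/s
t_res = M / Q_s = 2.35 / 0.0435556 = 53.9541 s
D = 37.2 mm = 0.0372 m;  h = 6.37 mm = 0.00637 m;  N = 118.7 rpm / 60 = 1.97833 rev/s
γ̇ = π·D·N / h = π · 0.0372 · 1.97833 / 0.00637 = 36.2955 s⁻¹
ΔT = η·γ̇²·t_res/(ρ·cp) = [2491 × 36.2955² × 53.9541] / [1265 × 2401] = 58.2936 K

value=58.29 K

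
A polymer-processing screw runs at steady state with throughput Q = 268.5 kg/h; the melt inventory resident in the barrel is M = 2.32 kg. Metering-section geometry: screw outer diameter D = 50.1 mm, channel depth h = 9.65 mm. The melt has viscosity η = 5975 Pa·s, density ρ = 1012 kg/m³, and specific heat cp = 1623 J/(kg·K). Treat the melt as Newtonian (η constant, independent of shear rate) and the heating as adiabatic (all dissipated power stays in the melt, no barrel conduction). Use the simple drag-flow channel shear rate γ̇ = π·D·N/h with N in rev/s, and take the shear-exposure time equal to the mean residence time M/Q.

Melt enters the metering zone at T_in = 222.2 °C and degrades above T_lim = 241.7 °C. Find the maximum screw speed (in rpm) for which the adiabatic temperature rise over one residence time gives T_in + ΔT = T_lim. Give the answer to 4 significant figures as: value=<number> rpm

value=48.29 rpm

Throughput in SI: Q_s = 268.5 kg/h ÷ 3600 s/h = 0.0745833 kg/s
Mean residence time: t_res = M/Q_s = 2.32 kg / 0.0745833 kg/s = 31.1061 s
Convert to metres: D = 0.0501 m, h = 0.00965 m
ΔT_a = T_lim − T_in = 241.7 °C − 222.2 °C = 19.5 K
γ̇_max² = ΔT_a·ρ·cp / (η·t_res) = [19.5 × 1012 × 1623] / [5975 × 31.1061] = 172.325 s⁻²
Take the square root: γ̇_max = √(172.325) = 13.1273 s⁻¹
Solve γ̇ = πDN/h for N: N_max = γ̇_max·h/(π·D) = 13.1273 × 0.00965 / (π × 0.0501) = 0.804849 rev/s = 48.2909 rpm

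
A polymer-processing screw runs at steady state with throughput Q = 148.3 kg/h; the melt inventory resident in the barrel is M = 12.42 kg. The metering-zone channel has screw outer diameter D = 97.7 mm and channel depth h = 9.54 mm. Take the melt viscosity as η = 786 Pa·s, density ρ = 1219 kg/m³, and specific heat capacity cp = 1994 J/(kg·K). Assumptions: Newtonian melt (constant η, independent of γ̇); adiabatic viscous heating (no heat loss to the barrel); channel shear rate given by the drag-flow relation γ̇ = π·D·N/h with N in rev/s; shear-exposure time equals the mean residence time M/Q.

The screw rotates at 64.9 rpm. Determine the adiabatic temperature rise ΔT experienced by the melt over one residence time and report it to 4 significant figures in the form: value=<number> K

value=118.1 K

Convert throughput: Q = 148.3 kg/h = 148.3/3600 = 0.0411944 kg/s
t_res = M / Q_s = 12.42 ÷ 0.0411944 = 301.497 s
Convert to SI: D = 0.0977 m, h = 0.00954 m, N = 64.9/60 = 1.08167 rev/s
γ̇ = π D N / h = (π)(0.0977)(1.08167) / 0.00954 = 34.8008 s⁻¹
Adiabatic rise: ΔT = η γ̇² t_res / (ρ cp) = 786·(34.8008)²·301.497 / (1219·1994) = 118.074 K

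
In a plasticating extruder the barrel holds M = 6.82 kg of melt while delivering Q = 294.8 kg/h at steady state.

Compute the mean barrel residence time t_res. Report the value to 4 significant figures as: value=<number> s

Q_s = Q / 3600 = 294.8 / 3600 = 0.0818889 kg/s
Mean residence time: t_res = M/Q_s = 6.82 kg / 0.0818889 kg/s = 83.2836 s

value=83.28 s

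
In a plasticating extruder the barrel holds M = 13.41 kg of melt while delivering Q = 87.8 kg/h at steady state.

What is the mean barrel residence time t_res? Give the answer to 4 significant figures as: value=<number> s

value=549.8 s

Throughput in SI: Q_s = 87.8 kg/h ÷ 3600 s/h = 0.0243889 kg/s
t_res = M / Q_s = 13.41 ÷ 0.0243889 = 549.841 s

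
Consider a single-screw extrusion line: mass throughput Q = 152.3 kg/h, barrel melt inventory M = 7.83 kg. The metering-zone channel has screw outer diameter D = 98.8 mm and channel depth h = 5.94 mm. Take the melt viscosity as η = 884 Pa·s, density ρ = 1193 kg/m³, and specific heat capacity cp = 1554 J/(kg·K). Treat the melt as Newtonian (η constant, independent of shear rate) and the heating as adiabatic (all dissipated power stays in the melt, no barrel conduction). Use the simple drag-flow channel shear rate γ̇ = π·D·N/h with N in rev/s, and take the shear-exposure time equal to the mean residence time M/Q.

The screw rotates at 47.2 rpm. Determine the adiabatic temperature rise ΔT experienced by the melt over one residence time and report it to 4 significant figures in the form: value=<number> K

value=149.1 K

Q_s = Q / 3600 = 152.3 / 3600 = 0.0423056 kg/s
Mean residence time: t_res = M/Q_s = 7.83 kg / 0.0423056 kg/s = 185.082 s
Geometry in metres: D = 98.8 mm → 0.0988 m, h = 5.94 mm → 0.00594 m; screw speed N = 47.2 rpm = 0.786667 rev/s
Shear rate: γ̇ = πDN/h = π·0.0988·0.786667/0.00594 = 41.1066 s⁻¹
ΔT = η·γ̇²·t_res/(ρ·cp) = [884 × 41.1066² × 185.082] / [1193 × 1554] = 149.124 K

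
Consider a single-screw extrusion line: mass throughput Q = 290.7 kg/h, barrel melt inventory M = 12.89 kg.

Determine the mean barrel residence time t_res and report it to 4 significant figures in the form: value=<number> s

value=159.6 s

Convert throughput: Q = 290.7 kg/h = 290.7/3600 = 0.08075 kg/s
Mean residence time: t_res = M/Q_s = 12.89 kg / 0.08075 kg/s = 159.628 s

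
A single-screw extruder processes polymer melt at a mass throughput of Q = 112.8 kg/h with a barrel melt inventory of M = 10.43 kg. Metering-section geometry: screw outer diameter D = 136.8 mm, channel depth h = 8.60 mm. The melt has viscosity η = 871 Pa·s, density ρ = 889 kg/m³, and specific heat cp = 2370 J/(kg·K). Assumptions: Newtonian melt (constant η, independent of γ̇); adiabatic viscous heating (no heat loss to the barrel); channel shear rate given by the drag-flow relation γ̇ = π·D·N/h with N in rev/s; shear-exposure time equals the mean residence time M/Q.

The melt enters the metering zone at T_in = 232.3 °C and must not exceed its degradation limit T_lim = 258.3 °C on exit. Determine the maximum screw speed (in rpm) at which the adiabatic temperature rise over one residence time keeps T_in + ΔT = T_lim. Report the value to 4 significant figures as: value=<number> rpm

Q_s = Q / 3600 = 112.8 / 3600 = 0.0313333 kg/s
t_res = M / Q_s = 10.43 / 0.0313333 = 332.872 s
D = 136.8 mm = 0.1368 m;  h = 8.60 mm = 0.0086 m
ΔT_a = T_lim − T_in = 258.3 °C − 232.3 °C = 26 K
γ̇_max² = ΔT_a·ρ·cp/(η·t_res) = 26·889·2370/(871·332.872) = 188.942 s⁻²
γ̇_max = sqrt(188.942) = 13.7456 s⁻¹
N_max = γ̇_max·h / (π·D) = 13.7456 · 0.0086 / (π · 0.1368) = 0.275059 rev/s = 16.5036 rpm

value=16.50 rpm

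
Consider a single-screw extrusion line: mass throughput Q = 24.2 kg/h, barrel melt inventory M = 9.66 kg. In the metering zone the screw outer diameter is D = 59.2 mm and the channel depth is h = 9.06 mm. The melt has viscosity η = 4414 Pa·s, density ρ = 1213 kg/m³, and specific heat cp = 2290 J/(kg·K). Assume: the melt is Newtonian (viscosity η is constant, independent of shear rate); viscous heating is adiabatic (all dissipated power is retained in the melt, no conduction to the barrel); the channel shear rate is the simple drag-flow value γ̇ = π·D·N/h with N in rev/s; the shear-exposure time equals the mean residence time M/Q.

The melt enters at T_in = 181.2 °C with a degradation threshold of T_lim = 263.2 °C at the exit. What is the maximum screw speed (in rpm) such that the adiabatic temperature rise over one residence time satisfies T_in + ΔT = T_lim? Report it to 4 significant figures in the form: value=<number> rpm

value=17.52 rpm

Convert throughput: Q = 24.2 kg/h = 24.2/3600 = 0.00672222 kg/s
Mean residence time: t_res = M/Q_s = 9.66 kg / 0.00672222 kg/s = 1437.02 s
D = 59.2 mm = 0.0592 m;  h = 9.06 mm = 0.00906 m
ΔT_a = T_lim − T_in = 263.2 °C − 181.2 °C = 82 K
γ̇_max² = ΔT_a·ρ·cp/(η·t_res) = 82·1213·2290/(4414·1437.02) = 35.9098 s⁻²
Take the square root: γ̇_max = √(35.9098) = 5.99248 s⁻¹
N_max = γ̇_max h / (πD) = 5.99248·0.00906/(π·0.0592) = 0.29192 rev/s → ×60 = 17.5152 rpm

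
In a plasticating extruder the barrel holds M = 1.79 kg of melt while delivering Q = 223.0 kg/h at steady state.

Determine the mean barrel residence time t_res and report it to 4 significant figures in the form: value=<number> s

value=28.90 s

Throughput in SI: Q_s = 223.0 kg/h ÷ 3600 s/h = 0.0619444 kg/s
t_res = M / Q_s = 1.79 / 0.0619444 = 28.8969 s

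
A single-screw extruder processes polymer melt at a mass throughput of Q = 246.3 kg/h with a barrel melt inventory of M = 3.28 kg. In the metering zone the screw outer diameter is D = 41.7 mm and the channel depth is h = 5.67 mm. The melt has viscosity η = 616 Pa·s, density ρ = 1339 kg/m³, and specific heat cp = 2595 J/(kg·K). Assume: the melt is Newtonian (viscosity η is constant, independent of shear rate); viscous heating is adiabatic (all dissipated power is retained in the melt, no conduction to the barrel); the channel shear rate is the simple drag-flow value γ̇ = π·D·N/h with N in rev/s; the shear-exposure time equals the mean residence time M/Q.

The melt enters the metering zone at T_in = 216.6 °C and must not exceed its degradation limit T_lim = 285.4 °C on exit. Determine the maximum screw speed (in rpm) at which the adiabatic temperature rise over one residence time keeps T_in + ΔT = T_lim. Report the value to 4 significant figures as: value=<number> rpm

value=233.6 rpm

Throughput in SI: Q_s = 246.3 kg/h ÷ 3600 s/h = 0.0684167 kg/s
Mean residence time: t_res = M/Q_s = 3.28 kg / 0.0684167 kg/s = 47.9415 s
D = 41.7 mm = 0.0417 m;  h = 5.67 mm = 0.00567 m
Allowable rise: ΔT_a = T_lim − T_in = 285.4 − 216.6 = 68.8 K
Invert ΔT = ηγ̇²t_res/(ρcp) for γ̇: γ̇_max² = ΔT_a ρ cp / (η t_res) = 68.8·1339·2595 / (616·47.9415) = 8094.94 s⁻²
γ̇_max = sqrt(8094.94) = 89.9719 s⁻¹
N_max = γ̇_max·h / (π·D) = 89.9719 · 0.00567 / (π · 0.0417) = 3.89407 rev/s = 233.644 rpm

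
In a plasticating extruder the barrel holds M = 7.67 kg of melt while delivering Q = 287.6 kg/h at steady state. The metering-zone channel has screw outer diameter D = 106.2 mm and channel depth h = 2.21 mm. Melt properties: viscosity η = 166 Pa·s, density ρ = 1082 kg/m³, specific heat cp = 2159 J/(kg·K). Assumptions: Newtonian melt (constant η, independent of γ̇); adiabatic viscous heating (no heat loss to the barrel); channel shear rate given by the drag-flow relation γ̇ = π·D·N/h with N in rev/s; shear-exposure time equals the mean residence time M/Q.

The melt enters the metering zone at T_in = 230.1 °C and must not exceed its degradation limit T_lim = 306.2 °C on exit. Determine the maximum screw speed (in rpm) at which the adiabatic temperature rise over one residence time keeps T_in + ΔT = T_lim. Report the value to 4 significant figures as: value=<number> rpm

Throughput in SI: Q_s = 287.6 kg/h ÷ 3600 s/h = 0.0798889 kg/s
t_res = M / Q_s = 7.67 / 0.0798889 = 96.0083 s
Convert to metres: D = 0.1062 m, h = 0.00221 m
Allowable rise: ΔT_a = T_lim − T_in = 306.2 − 230.1 = 76.1 K
γ̇_max² = ΔT_a·ρ·cp/(η·t_res) = 76.1·1082·2159/(166·96.0083) = 11154.4 s⁻²
γ̇_max = √11154.4 = 105.615 s⁻¹
N_max = γ̇_max h / (πD) = 105.615·0.00221/(π·0.1062) = 0.699587 rev/s → ×60 = 41.9752 rpm

value=41.98 rpm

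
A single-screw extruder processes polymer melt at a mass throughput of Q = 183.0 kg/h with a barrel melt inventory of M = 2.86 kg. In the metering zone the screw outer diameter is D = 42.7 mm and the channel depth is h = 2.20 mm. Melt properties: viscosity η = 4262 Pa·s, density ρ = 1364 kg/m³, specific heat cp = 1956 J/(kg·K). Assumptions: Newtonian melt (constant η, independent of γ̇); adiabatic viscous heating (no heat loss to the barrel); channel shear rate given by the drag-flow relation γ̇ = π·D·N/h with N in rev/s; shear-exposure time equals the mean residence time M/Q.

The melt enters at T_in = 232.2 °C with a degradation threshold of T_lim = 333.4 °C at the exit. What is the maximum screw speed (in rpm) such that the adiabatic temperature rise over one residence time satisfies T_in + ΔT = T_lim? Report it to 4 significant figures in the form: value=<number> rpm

value=33.02 rpm

Q_s = Q / 3600 = 183.0 / 3600 = 0.0508333 kg/s
t_res = M / Q_s = 2.86 ÷ 0.0508333 = 56.2623 s
Convert to metres: D = 0.0427 m, h = 0.0022 m
Allowable rise: ΔT_a = T_lim − T_in = 333.4 − 232.2 = 101.2 K
γ̇_max² = ΔT_a·ρ·cp / (η·t_res) = [101.2 × 1364 × 1956] / [4262 × 56.2623] = 1125.99 s⁻²
Take the square root: γ̇_max = √(1125.99) = 33.5557 s⁻¹
N_max = γ̇_max h / (πD) = 33.5557·0.0022/(π·0.0427) = 0.550315 rev/s → ×60 = 33.0189 rpm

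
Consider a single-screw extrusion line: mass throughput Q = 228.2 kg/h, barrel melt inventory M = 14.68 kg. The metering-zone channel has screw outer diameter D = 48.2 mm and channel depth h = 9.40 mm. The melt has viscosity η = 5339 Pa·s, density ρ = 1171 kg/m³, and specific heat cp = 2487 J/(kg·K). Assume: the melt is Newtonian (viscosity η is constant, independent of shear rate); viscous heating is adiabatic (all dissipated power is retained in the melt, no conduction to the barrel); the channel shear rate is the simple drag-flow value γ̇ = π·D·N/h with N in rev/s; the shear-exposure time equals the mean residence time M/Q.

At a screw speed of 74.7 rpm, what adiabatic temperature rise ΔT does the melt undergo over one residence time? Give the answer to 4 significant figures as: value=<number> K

Q_s = Q / 3600 = 228.2 / 3600 = 0.0633889 kg/s
Mean residence time: t_res = M/Q_s = 14.68 kg / 0.0633889 kg/s = 231.586 s
Geometry in metres: D = 48.2 mm → 0.0482 m, h = 9.40 mm → 0.0094 m; screw speed N = 74.7 rpm = 1.245 rev/s
γ̇ = π·D·N / h = π · 0.0482 · 1.245 / 0.0094 = 20.0557 s⁻¹
ΔT = η·γ̇²·t_res / (ρ·cp) = 5339 · (20.0557)² · 231.586 / (1171 · 2487) = 170.772 K

value=170.8 K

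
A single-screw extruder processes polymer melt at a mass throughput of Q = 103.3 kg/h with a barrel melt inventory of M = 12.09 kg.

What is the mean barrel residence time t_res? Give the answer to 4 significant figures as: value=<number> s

value=421.3 s

Throughput in SI: Q_s = 103.3 kg/h ÷ 3600 s/h = 0.0286944 kg/s
t_res = M / Q_s = 12.09 / 0.0286944 = 421.336 s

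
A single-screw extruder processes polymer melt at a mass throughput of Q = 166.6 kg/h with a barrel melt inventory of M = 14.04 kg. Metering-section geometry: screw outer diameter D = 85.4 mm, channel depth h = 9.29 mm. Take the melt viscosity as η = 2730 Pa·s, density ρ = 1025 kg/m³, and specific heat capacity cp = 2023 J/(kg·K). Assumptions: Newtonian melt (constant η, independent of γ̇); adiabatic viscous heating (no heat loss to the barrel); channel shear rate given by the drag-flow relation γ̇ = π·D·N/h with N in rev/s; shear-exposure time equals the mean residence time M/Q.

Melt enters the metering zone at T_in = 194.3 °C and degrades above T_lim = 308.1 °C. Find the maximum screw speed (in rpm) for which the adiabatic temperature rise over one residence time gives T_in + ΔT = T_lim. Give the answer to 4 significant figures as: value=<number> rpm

value=35.07 rpm

Q_s = Q / 3600 = 166.6 / 3600 = 0.0462778 kg/s
t_res = M / Q_s = 14.04 ÷ 0.0462778 = 303.385 s
D = 85.4 mm = 0.0854 m;  h = 9.29 mm = 0.00929 m
ΔT_a = T_lim − T_in = 308.1 − 194.3 = 113.8 K
Invert ΔT = ηγ̇²t_res/(ρcp) for γ̇: γ̇_max² = ΔT_a ρ cp / (η t_res) = 113.8·1025·2023 / (2730·303.385) = 284.908 s⁻²
Take the square root: γ̇_max = √(284.908) = 16.8792 s⁻¹
Solve γ̇ = πDN/h for N: N_max = γ̇_max·h/(π·D) = 16.8792 × 0.00929 / (π × 0.0854) = 0.584467 rev/s = 35.068 rpm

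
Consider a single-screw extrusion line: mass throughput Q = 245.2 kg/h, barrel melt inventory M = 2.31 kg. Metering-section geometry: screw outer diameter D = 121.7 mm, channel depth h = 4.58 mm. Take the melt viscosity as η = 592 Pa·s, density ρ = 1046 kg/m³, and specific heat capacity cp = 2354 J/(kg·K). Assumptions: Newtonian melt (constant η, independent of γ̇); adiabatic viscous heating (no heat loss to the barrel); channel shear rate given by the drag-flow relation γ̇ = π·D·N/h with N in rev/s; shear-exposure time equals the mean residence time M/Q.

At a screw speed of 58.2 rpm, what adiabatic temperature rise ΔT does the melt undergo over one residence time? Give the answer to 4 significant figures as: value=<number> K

Throughput in SI: Q_s = 245.2 kg/h ÷ 3600 s/h = 0.0681111 kg/s
t_res = M / Q_s = 2.31 / 0.0681111 = 33.9152 s
Convert to SI: D = 0.1217 m, h = 0.00458 m, N = 58.2/60 = 0.97 rev/s
γ̇ = π·D·N / h = π · 0.1217 · 0.97 / 0.00458 = 80.9742 s⁻¹
ΔT = η·γ̇²·t_res/(ρ·cp) = [592 × 80.9742² × 33.9152] / [1046 × 2354] = 53.4652 K

value=53.47 K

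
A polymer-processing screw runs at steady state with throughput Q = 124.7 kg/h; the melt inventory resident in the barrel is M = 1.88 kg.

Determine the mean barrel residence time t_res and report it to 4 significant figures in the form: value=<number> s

value=54.27 s

Q_s = Q / 3600 = 124.7 / 3600 = 0.0346389 kg/s
t_res = M / Q_s = 1.88 ÷ 0.0346389 = 54.2743 s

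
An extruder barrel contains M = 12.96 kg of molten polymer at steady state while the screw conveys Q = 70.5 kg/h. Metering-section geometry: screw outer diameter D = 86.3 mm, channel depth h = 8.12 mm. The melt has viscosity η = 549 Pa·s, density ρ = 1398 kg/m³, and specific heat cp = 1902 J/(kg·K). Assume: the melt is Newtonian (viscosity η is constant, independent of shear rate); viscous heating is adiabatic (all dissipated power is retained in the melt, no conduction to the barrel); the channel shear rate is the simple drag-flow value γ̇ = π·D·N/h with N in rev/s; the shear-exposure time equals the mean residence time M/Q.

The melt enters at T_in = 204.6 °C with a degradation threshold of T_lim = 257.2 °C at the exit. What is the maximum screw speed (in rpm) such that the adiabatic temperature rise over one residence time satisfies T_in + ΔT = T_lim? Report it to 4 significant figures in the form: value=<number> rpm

value=35.26 rpm

Q_s = Q / 3600 = 70.5 / 3600 = 0.0195833 kg/s
t_res = M / Q_s = 12.96 ÷ 0.0195833 = 661.787 s
D = 86.3 mm = 0.0863 m;  h = 8.12 mm = 0.00812 m
ΔT_a = T_lim − T_in = 257.2 − 204.6 = 52.6 K
Invert ΔT = ηγ̇²t_res/(ρcp) for γ̇: γ̇_max² = ΔT_a ρ cp / (η t_res) = 52.6·1398·1902 / (549·661.787) = 384.957 s⁻²
γ̇_max = √384.957 = 19.6203 s⁻¹
N_max = γ̇_max·h / (π·D) = 19.6203 · 0.00812 / (π · 0.0863) = 0.587627 rev/s = 35.2576 rpm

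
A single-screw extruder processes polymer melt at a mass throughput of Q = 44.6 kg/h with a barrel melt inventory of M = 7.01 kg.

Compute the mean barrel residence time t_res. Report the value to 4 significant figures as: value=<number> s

Q_s = Q / 3600 = 44.6 / 3600 = 0.0123889 kg/s
t_res = M / Q_s = 7.01 / 0.0123889 = 565.83 s

value=565.8 s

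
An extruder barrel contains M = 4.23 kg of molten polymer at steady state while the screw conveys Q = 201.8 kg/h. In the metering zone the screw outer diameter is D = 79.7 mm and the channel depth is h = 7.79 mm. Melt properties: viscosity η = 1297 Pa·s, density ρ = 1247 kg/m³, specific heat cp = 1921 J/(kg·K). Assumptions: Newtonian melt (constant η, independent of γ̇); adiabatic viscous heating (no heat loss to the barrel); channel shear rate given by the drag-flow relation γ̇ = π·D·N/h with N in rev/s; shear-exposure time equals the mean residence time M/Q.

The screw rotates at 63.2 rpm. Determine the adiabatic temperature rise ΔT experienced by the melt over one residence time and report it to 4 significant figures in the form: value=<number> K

value=46.83 K

Q_s = Q / 3600 = 201.8 / 3600 = 0.0560556 kg/s
Mean residence time: t_res = M/Q_s = 4.23 kg / 0.0560556 kg/s = 75.4609 s
Geometry in metres: D = 79.7 mm → 0.0797 m, h = 7.79 mm → 0.00779 m; screw speed N = 63.2 rpm = 1.05333 rev/s
Shear rate: γ̇ = πDN/h = π·0.0797·1.05333/0.00779 = 33.8561 s⁻¹
ΔT = η·γ̇²·t_res/(ρ·cp) = [1297 × 33.8561² × 75.4609] / [1247 × 1921] = 46.8318 K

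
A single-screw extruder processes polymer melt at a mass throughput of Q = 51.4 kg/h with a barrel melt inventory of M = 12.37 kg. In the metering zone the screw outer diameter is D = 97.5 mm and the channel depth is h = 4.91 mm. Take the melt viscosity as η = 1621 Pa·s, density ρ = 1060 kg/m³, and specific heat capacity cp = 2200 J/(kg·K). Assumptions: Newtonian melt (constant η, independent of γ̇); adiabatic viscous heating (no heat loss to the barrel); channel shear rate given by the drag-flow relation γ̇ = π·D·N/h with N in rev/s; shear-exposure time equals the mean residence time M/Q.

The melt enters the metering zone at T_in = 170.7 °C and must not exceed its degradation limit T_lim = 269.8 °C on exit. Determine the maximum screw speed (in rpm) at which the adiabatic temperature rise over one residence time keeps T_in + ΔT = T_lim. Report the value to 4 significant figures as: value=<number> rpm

value=12.34 rpm

Convert throughput: Q = 51.4 kg/h = 51.4/3600 = 0.0142778 kg/s
t_res = M / Q_s = 12.37 ÷ 0.0142778 = 866.381 s
Convert to metres: D = 0.0975 m, h = 0.00491 m
ΔT_a = T_lim − T_in = 269.8 °C − 170.7 °C = 99.1 K
Invert ΔT = ηγ̇²t_res/(ρcp) for γ̇: γ̇_max² = ΔT_a ρ cp / (η t_res) = 99.1·1060·2200 / (1621·866.381) = 164.555 s⁻²
γ̇_max = √164.555 = 12.8279 s⁻¹
N_max = γ̇_max·h / (π·D) = 12.8279 · 0.00491 / (π · 0.0975) = 0.205628 rev/s = 12.3377 rpm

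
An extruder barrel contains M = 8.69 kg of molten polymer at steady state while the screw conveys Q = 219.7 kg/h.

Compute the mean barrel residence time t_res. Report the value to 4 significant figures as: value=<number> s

Throughput in SI: Q_s = 219.7 kg/h ÷ 3600 s/h = 0.0610278 kg/s
t_res = M / Q_s = 8.69 / 0.0610278 = 142.394 s

value=142.4 s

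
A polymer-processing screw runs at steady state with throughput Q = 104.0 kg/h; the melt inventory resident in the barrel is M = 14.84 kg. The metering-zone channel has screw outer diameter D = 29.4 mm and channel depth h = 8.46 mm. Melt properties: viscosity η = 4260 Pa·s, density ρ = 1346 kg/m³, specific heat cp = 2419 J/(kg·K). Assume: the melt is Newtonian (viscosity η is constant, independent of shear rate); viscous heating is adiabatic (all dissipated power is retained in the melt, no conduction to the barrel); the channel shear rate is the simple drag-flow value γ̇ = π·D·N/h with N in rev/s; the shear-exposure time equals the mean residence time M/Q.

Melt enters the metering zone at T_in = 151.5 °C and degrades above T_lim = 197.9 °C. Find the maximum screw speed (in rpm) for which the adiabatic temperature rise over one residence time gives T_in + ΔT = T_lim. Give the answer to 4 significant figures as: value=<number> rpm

value=45.66 rpm

Throughput in SI: Q_s = 104.0 kg/h ÷ 3600 s/h = 0.0288889 kg/s
t_res = M / Q_s = 14.84 / 0.0288889 = 513.692 s
Geometry in SI: D = 29.4 mm → 0.0294 m, h = 8.46 mm → 0.00846 m
Allowable rise: ΔT_a = T_lim − T_in = 197.9 − 151.5 = 46.4 K
γ̇_max² = ΔT_a·ρ·cp/(η·t_res) = 46.4·1346·2419/(4260·513.692) = 69.0377 s⁻²
γ̇_max = √69.0377 = 8.30889 s⁻¹
N_max = γ̇_max h / (πD) = 8.30889·0.00846/(π·0.0294) = 0.761055 rev/s → ×60 = 45.6633 rpm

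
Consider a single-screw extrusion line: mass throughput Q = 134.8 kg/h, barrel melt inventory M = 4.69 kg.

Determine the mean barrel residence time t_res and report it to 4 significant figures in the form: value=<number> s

Throughput in SI: Q_s = 134.8 kg/h ÷ 3600 s/h = 0.0374444 kg/s
Mean residence time: t_res = M/Q_s = 4.69 kg / 0.0374444 kg/s = 125.252 s

value=125.3 s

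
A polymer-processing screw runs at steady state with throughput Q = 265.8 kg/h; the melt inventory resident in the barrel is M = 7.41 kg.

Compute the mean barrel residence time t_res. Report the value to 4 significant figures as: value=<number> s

value=100.4 s

Convert throughput: Q = 265.8 kg/h = 265.8/3600 = 0.0738333 kg/s
Mean residence time: t_res = M/Q_s = 7.41 kg / 0.0738333 kg/s = 100.361 s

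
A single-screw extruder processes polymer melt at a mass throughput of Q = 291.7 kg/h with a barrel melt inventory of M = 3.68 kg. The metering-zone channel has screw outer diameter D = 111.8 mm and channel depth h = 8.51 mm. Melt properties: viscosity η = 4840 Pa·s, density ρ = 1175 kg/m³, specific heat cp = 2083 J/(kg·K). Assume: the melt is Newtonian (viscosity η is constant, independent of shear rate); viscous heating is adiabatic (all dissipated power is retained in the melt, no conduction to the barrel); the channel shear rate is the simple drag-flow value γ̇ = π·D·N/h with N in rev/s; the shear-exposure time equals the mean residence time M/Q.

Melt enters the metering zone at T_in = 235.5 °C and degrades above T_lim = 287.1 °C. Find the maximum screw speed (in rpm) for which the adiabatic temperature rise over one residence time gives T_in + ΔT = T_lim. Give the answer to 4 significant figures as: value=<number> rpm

Q_s = Q / 3600 = 291.7 / 3600 = 0.0810278 kg/s
Mean residence time: t_res = M/Q_s = 3.68 kg / 0.0810278 kg/s = 45.4165 s
D = 111.8 mm = 0.1118 m;  h = 8.51 mm = 0.00851 m
ΔT_a = T_lim − T_in = 287.1 °C − 235.5 °C = 51.6 K
γ̇_max² = ΔT_a·ρ·cp / (η·t_res) = [51.6 × 1175 × 2083] / [4840 × 45.4165] = 574.536 s⁻²
γ̇_max = √574.536 = 23.9695 s⁻¹
N_max = γ̇_max·h / (π·D) = 23.9695 · 0.00851 / (π · 0.1118) = 0.58076 rev/s = 34.8456 rpm

value=34.85 rpm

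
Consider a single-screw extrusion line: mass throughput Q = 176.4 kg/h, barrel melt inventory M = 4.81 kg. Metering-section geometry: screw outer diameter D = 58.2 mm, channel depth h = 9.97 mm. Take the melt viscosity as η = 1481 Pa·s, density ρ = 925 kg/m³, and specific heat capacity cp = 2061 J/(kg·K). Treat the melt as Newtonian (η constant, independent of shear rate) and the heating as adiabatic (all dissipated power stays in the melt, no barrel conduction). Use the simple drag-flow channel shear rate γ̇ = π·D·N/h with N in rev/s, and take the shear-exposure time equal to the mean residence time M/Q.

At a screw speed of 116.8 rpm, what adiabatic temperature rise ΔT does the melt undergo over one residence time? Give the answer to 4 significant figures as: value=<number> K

value=97.19 K

Convert throughput: Q = 176.4 kg/h = 176.4/3600 = 0.049 kg/s
t_res = M / Q_s = 4.81 ÷ 0.049 = 98.1633 s
Convert to SI: D = 0.0582 m, h = 0.00997 m, N = 116.8/60 = 1.94667 rev/s
γ̇ = π D N / h = (π)(0.0582)(1.94667) / 0.00997 = 35.7001 s⁻¹
ΔT = η·γ̇²·t_res / (ρ·cp) = 1481 · (35.7001)² · 98.1633 / (925 · 2061) = 97.1903 K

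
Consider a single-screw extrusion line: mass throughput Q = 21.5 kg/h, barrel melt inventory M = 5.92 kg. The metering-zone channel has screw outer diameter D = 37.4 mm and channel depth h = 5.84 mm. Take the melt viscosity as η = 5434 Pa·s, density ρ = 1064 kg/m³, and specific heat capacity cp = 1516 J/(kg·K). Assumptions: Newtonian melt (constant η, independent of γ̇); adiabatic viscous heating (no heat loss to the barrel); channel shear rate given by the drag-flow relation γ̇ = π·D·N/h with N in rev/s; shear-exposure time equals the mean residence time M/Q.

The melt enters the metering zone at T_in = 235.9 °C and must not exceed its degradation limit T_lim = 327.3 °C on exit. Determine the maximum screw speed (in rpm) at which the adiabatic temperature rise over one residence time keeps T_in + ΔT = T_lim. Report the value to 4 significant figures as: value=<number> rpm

value=15.60 rpm

Q_s = Q / 3600 = 21.5 / 3600 = 0.00597222 kg/s
t_res = M / Q_s = 5.92 / 0.00597222 = 991.256 s
D = 37.4 mm = 0.0374 m;  h = 5.84 mm = 0.00584 m
Allowable rise: ΔT_a = T_lim − T_in = 327.3 − 235.9 = 91.4 K
γ̇_max² = ΔT_a·ρ·cp/(η·t_res) = 91.4·1064·1516/(5434·991.256) = 27.3704 s⁻²
γ̇_max = √27.3704 = 5.23168 s⁻¹
Solve γ̇ = πDN/h for N: N_max = γ̇_max·h/(π·D) = 5.23168 × 0.00584 / (π × 0.0374) = 0.260035 rev/s = 15.6021 rpm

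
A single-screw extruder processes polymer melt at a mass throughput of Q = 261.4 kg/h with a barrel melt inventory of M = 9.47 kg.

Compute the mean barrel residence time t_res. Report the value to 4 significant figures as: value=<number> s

value=130.4 s

Throughput in SI: Q_s = 261.4 kg/h ÷ 3600 s/h = 0.0726111 kg/s
Mean residence time: t_res = M/Q_s = 9.47 kg / 0.0726111 kg/s = 130.421 s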